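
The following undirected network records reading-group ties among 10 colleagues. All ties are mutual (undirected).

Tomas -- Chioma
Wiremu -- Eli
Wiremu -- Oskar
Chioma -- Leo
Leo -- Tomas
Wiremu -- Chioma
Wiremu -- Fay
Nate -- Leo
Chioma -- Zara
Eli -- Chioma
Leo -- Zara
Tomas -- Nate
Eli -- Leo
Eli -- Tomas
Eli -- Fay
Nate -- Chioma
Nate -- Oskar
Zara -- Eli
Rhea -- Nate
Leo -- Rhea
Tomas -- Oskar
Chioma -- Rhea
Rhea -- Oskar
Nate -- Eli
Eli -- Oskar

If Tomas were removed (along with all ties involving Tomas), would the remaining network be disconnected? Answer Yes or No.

No

Even without Tomas, every remaining node can still reach every other (the residual graph is connected), so Tomas is not a cut vertex.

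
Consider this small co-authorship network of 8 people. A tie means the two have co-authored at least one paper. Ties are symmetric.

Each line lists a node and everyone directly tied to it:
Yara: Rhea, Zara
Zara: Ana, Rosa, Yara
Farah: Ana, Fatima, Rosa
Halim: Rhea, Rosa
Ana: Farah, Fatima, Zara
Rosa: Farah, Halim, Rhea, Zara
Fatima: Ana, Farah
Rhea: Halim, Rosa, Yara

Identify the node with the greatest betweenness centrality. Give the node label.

Rosa

Unnormalized betweenness of each node: Ana:17/6, Farah:13/3, Fatima:0, Halim:0, Rhea:11/6, Rosa:25/3, Yara:5/6, Zara:29/6.
Rosa has the largest value, 25/3, making it the main broker — the node through which the most shortest paths run.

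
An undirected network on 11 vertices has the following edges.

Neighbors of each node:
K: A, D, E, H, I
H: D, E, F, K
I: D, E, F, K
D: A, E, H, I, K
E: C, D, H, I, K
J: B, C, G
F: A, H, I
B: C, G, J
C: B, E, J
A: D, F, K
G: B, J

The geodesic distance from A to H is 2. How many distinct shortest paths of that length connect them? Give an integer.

3

The shortest distance is 2. The length-2 paths are: A–D–H; A–F–H; A–K–H.
That gives 3 distinct shortest paths.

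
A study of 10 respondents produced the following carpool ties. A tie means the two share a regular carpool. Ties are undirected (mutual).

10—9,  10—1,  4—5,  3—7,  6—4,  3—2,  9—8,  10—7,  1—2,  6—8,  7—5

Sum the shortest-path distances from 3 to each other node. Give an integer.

Distances from 3: 1:2, 2:1, 4:3, 5:2, 6:4, 7:1, 8:4, 9:3, 10:2.
Sum = 2 + 1 + 3 + 2 + 4 + 1 + 4 + 3 + 2 = 22.

22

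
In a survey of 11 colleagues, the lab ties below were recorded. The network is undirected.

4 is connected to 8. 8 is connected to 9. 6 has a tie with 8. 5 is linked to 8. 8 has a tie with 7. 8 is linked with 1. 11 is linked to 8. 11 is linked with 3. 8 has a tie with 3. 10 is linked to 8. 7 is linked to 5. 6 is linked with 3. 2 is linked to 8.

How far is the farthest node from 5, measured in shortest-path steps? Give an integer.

Distances from 5: 1:2, 2:2, 3:2, 4:2, 6:2, 7:1, 8:1, 9:2, 10:2, 11:2.
The largest is 2 (to 2, 11, 4, 10, 3, 6, 9, and 1), so the eccentricity of 5 is 2.

2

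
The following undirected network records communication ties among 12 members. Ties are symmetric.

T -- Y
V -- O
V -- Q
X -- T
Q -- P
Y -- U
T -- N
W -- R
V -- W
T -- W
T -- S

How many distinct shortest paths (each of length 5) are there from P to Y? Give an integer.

The shortest distance is 5, and the only length-5 path is P–Q–V–W–T–Y. So there is exactly 1 shortest path.

1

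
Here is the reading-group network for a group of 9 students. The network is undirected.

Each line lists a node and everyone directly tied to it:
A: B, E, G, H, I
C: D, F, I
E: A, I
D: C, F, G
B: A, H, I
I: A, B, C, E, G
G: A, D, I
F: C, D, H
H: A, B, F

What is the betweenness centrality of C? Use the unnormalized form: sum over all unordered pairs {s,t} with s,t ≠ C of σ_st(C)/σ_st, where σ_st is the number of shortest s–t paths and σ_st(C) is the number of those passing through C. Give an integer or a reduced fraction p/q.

Pairs whose geodesics pass through C — E–F: 1/2; E–D: 1/3; F–I: 1; B–D: 1/4; I–D: 1/2.
All other pairs contribute 0.
Summing the contributions gives betweenness(C) = 31/12.

31/12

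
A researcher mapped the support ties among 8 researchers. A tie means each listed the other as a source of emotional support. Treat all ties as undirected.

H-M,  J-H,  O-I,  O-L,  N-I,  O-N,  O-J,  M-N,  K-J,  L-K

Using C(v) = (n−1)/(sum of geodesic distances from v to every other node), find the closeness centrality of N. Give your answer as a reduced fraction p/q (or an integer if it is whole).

Distances from N: H:2, I:1, J:2, K:3, L:2, M:1, O:1. Sum = 12.
n = 8, so closeness = 7/12.

7/12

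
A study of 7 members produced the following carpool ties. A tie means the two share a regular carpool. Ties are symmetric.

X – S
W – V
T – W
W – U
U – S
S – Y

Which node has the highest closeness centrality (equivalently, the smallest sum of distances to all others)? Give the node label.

Farness (sum of distances to all others) for each node — S:11, T:16, U:10, V:16, W:11, X:16, Y:16.
The smallest farness is 10, for U, so U has the highest closeness.

U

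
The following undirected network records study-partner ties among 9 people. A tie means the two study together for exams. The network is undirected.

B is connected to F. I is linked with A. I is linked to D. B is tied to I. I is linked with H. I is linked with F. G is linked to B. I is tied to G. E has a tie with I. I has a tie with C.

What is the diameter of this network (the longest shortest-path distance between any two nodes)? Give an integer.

Eccentricity of each node (its greatest distance to any other): A:2, B:2, C:2, D:2, E:2, F:2, G:2, H:2, I:1.
The maximum eccentricity is 2, realized for instance by the pair D–G via D – I – G. So the diameter is 2.

2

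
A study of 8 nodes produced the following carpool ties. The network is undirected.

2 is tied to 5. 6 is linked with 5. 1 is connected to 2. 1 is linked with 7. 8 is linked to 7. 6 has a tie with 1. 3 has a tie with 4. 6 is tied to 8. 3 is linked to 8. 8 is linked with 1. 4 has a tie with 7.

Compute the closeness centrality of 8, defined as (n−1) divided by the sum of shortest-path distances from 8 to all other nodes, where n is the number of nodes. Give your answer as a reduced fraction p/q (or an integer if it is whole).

7/10

Distances from 8: 1:1, 2:2, 3:1, 4:2, 5:2, 6:1, 7:1. Sum = 10.
n = 8, so closeness = 7/10.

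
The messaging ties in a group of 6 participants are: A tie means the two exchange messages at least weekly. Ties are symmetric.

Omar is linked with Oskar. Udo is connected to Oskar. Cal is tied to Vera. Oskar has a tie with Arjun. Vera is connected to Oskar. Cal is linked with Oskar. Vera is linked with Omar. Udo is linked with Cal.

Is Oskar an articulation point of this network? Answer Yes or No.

Removing Oskar leaves {Cal, Omar, Udo, and Vera} with no path to {Arjun}, so the network splits into 2 components. Oskar is a cut vertex.

Yes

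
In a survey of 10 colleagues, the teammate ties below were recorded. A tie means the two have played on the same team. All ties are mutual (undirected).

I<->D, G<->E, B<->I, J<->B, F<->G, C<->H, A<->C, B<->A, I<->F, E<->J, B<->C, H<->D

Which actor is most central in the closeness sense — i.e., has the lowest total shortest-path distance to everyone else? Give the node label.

Farness (sum of distances to all others) for each node — A:21, B:15, C:19, D:21, E:23, F:20, G:24, H:22, I:16, J:19.
The smallest farness is 15, for B, so B has the highest closeness.

B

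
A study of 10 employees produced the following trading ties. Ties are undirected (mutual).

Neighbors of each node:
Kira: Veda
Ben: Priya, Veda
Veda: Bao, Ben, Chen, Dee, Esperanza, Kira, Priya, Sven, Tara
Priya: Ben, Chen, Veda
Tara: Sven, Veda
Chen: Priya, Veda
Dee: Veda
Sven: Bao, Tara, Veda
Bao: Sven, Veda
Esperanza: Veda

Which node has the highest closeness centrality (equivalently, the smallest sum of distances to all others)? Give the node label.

Farness (sum of distances to all others) for each node — Bao:16, Ben:16, Chen:16, Dee:17, Esperanza:17, Kira:17, Priya:15, Sven:15, Tara:16, Veda:9.
The smallest farness is 9, for Veda, so Veda has the highest closeness.

Veda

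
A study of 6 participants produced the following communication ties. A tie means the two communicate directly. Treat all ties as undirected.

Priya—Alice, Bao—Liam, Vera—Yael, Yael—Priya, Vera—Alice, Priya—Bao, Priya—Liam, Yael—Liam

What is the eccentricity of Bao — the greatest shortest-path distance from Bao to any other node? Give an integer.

3

Distances from Bao: Alice:2, Liam:1, Priya:1, Vera:3, Yael:2.
The largest is 3 (to Vera), so the eccentricity of Bao is 3.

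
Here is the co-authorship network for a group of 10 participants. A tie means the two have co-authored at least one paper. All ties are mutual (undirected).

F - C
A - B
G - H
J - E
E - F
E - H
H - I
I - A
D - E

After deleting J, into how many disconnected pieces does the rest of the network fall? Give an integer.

J's neighbors (E) remain reachable from one another through other ties, so the rest of the network stays in one piece.

1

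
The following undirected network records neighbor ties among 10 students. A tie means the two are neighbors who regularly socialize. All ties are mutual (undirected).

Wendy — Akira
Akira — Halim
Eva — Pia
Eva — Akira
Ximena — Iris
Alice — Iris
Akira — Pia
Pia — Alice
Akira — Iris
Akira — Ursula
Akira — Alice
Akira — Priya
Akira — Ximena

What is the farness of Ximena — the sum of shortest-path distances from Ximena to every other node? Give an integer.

Distances from Ximena: Akira:1, Alice:2, Eva:2, Halim:2, Iris:1, Pia:2, Priya:2, Ursula:2, Wendy:2.
Sum = 1 + 2 + 2 + 2 + 1 + 2 + 2 + 2 + 2 = 16.

16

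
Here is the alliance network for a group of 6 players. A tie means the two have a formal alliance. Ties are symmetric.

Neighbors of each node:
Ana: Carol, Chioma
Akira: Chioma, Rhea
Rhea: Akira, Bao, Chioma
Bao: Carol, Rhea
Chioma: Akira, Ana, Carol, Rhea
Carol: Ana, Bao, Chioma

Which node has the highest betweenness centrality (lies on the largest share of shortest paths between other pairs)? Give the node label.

Chioma

Unnormalized betweenness of each node: Akira:0, Ana:0, Bao:1/2, Carol:3/2, Chioma:7/2, Rhea:3/2.
Chioma has the largest value, 7/2, making it the main broker — the node through which the most shortest paths run.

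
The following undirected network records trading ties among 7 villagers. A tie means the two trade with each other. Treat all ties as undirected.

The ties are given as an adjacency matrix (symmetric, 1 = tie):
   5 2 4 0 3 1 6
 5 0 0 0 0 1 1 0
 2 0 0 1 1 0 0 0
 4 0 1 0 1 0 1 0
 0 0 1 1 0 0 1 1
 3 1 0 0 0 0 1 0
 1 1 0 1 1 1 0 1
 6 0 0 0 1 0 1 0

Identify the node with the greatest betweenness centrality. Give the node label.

1

Unnormalized betweenness of each node: 0:3, 1:17/2, 2:0, 3:0, 4:3/2, 5:0, 6:0.
1 has the largest value, 17/2, making it the main broker — the node through which the most shortest paths run.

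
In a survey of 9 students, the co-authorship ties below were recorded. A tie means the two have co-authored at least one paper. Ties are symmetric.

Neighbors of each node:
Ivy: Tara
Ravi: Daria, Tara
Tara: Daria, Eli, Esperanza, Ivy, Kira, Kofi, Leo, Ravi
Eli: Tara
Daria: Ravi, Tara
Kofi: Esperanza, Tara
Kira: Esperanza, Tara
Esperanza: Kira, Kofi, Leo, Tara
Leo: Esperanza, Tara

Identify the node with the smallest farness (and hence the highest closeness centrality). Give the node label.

Tara

Farness (sum of distances to all others) for each node — Daria:14, Eli:15, Esperanza:12, Ivy:15, Kira:14, Kofi:14, Leo:14, Ravi:14, Tara:8.
The smallest farness is 8, for Tara, so Tara has the highest closeness.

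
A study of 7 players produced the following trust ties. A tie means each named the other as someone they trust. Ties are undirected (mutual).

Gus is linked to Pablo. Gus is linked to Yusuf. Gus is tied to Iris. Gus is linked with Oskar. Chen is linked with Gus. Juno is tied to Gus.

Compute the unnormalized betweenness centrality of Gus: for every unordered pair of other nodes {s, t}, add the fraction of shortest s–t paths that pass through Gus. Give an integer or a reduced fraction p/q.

15

Pairs whose geodesics pass through Gus — Pablo–Iris: 1; Pablo–Chen: 1; Pablo–Oskar: 1; Pablo–Juno: 1; Pablo–Yusuf: 1; Iris–Chen: 1; Iris–Oskar: 1; Iris–Juno: 1; Iris–Yusuf: 1; Chen–Oskar: 1; Chen–Juno: 1; Chen–Yusuf: 1; Oskar–Juno: 1; Oskar–Yusuf: 1 … (+1 more pairs).
All other pairs contribute 0.
Summing the contributions gives betweenness(Gus) = 15.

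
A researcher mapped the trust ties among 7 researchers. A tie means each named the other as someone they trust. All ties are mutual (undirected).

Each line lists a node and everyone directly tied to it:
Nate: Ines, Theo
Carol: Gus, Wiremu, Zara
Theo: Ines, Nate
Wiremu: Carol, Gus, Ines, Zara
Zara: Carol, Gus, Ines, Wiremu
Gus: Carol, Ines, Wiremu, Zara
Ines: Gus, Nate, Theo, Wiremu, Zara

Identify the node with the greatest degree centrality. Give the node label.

Ines

Degrees — Carol:3, Gus:4, Ines:5, Nate:2, Theo:2, Wiremu:4, Zara:4.
The maximum is 5, attained only by Ines.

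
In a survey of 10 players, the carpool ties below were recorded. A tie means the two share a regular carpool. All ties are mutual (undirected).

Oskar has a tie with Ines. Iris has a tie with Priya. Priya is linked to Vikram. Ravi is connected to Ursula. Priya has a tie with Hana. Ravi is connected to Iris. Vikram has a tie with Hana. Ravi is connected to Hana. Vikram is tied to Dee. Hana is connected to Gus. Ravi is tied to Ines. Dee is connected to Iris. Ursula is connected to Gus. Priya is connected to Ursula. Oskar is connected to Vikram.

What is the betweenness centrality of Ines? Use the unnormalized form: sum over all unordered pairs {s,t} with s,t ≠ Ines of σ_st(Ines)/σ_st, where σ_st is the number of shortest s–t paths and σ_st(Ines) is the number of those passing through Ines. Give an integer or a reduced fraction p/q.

11/6

Pairs whose geodesics pass through Ines — Oskar–Ravi: 1; Oskar–Ursula: 1/2; Oskar–Iris: 1/3.
All other pairs contribute 0.
Summing the contributions gives betweenness(Ines) = 11/6.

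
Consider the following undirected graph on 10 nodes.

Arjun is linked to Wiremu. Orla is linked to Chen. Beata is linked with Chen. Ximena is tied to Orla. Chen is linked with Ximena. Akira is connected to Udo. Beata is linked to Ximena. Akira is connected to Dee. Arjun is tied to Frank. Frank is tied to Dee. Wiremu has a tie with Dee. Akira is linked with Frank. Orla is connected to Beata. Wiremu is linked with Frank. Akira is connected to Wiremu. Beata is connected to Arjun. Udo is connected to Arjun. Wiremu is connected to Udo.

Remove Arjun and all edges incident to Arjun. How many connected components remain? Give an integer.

Without Arjun, the remaining ties split the others into: {Beata, Chen, Orla, Ximena}; {Akira, Dee, Frank, Udo, Wiremu}.
That's 2 separate components.

2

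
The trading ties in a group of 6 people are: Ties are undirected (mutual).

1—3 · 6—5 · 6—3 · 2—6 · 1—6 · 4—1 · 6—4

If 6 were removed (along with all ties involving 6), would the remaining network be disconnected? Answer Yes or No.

Removing 6 leaves {5} with no path to {1, 3, and 4}, so the network splits into 3 components. 6 is a cut vertex.

Yes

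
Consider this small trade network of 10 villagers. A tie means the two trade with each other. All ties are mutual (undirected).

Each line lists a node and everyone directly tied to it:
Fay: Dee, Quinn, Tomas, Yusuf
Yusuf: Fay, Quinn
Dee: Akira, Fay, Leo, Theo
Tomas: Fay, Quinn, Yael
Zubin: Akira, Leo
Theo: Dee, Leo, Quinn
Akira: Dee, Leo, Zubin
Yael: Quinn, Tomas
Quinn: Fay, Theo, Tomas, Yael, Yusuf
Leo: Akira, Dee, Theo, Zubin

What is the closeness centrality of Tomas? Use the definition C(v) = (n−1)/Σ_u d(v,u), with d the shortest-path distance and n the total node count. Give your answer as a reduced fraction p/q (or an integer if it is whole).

Distances from Tomas: Akira:3, Dee:2, Fay:1, Leo:3, Quinn:1, Theo:2, Yael:1, Yusuf:2, Zubin:4. Sum = 19.
n = 10, so closeness = 9/19.

9/19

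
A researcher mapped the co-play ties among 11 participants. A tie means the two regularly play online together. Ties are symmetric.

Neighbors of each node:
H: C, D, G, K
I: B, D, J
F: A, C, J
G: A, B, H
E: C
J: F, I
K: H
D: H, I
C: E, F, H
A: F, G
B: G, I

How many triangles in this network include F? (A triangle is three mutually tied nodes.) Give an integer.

F's neighbors are A, C, and J, but none of them are tied to each other, so no triangle contains F.

0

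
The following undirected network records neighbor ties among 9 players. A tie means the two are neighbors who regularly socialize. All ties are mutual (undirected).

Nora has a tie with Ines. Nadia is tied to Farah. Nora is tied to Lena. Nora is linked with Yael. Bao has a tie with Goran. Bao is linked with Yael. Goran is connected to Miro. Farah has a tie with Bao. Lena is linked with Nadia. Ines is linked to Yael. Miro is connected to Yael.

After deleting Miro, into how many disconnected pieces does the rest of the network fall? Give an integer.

1

Miro's neighbors (Goran and Yael) remain reachable from one another through other ties, so the rest of the network stays in one piece.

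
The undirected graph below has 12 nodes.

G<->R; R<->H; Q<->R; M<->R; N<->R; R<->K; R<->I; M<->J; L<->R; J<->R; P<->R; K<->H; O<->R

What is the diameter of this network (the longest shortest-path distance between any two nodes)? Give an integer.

Eccentricity of each node (its greatest distance to any other): G:2, H:2, I:2, J:2, K:2, L:2, M:2, N:2, O:2, P:2, Q:2, R:1.
The maximum eccentricity is 2, realized for instance by the pair G–N via G – R – N. So the diameter is 2.

2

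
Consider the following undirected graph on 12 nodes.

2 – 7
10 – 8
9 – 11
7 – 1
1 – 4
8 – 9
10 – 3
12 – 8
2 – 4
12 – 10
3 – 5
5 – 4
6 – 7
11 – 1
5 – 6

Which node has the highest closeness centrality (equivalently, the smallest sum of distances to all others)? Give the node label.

5

Farness (sum of distances to all others) for each node — 1:25, 2:32, 3:26, 4:25, 5:24, 6:28, 7:28, 8:30, 9:29, 10:28, 11:27, 12:34.
The smallest farness is 24, for 5, so 5 has the highest closeness.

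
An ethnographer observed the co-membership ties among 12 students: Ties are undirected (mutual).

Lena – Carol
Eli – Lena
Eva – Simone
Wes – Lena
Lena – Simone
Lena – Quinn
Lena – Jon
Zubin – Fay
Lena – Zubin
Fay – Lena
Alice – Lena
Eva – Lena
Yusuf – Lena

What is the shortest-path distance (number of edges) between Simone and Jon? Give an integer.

2

One shortest route is Simone – Lena – Jon, which uses 2 edges, and Simone and Jon are not directly tied, so nothing shorter exists. So d(Simone,Jon) = 2.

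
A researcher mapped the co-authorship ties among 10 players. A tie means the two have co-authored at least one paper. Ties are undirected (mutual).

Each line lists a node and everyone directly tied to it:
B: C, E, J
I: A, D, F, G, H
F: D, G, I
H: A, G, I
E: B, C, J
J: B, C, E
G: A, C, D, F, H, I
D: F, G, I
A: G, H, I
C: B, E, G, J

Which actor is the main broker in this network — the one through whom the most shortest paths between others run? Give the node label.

Unnormalized betweenness of each node: A:0, B:0, C:18, D:0, E:0, F:0, G:22, H:0, I:2, J:0.
G has the largest value, 22, making it the main broker — the node through which the most shortest paths run.

G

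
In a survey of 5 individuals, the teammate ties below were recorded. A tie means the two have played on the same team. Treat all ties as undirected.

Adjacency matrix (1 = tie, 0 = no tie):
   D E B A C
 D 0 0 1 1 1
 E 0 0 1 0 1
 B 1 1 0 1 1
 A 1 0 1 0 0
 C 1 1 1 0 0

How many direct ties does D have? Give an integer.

D is directly tied to A, B, and C. That is 3 neighbors, so the degree of D is 3.

3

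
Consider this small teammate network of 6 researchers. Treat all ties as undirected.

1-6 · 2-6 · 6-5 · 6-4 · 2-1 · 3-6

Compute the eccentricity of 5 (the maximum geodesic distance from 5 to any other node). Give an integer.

Distances from 5: 1:2, 2:2, 3:2, 4:2, 6:1.
The largest is 2 (to 2, 1, 4, and 3), so the eccentricity of 5 is 2.

2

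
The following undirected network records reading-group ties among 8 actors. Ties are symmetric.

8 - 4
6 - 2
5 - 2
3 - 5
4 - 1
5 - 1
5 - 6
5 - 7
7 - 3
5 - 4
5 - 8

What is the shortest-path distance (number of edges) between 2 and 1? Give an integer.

2

One shortest route is 2 – 5 – 1, which uses 2 edges, and 2 and 1 are not directly tied, so nothing shorter exists. So d(2,1) = 2.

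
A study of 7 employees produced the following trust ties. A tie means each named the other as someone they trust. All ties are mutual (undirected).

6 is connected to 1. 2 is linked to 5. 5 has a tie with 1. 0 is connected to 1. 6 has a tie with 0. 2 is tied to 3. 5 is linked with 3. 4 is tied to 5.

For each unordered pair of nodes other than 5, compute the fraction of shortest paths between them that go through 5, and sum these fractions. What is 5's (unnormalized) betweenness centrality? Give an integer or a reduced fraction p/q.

11

Pairs whose geodesics pass through 5 — 2–4: 1; 2–6: 1; 2–1: 1; 2–0: 1; 4–6: 1; 4–3: 1; 4–1: 1; 4–0: 1; 6–3: 1; 3–1: 1; 3–0: 1.
All other pairs contribute 0.
Summing the contributions gives betweenness(5) = 11.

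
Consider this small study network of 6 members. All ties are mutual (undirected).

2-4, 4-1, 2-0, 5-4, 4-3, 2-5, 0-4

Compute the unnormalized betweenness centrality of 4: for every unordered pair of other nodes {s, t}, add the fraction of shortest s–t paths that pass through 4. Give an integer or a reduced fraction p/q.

15/2

Pairs whose geodesics pass through 4 — 3–5: 1; 3–2: 1; 3–1: 1; 3–0: 1; 5–1: 1; 5–0: 1/2; 2–1: 1; 1–0: 1.
All other pairs contribute 0.
Summing the contributions gives betweenness(4) = 15/2.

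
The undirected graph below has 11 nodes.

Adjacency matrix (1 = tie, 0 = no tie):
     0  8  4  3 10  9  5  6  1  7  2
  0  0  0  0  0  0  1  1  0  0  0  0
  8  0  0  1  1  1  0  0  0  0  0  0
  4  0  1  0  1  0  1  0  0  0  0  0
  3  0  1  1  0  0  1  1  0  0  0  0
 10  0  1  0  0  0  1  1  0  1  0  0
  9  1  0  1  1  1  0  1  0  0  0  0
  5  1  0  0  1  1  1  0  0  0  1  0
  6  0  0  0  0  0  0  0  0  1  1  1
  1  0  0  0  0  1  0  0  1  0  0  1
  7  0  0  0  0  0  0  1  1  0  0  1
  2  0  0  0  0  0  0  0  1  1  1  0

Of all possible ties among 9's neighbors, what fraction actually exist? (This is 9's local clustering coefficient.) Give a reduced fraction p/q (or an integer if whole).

9's neighbors: 0, 3, 4, 5, and 10 (k = 5).
Possible neighbor pairs: C(5,2) = 10. Edges among them: 0–5, 3–4, 3–5, 5–10 → e = 4.
Clustering(9) = 4/10 = 2/5.

2/5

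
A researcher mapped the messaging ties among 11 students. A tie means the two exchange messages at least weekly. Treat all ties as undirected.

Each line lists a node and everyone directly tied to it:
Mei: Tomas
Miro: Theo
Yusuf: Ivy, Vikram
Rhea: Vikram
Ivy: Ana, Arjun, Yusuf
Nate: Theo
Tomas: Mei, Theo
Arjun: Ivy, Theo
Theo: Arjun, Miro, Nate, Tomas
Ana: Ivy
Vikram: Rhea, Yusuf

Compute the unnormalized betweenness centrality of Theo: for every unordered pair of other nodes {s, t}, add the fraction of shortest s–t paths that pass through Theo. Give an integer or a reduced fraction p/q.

Pairs whose geodesics pass through Theo — Mei–Ivy: 1; Mei–Nate: 1; Mei–Miro: 1; Mei–Ana: 1; Mei–Rhea: 1; Mei–Vikram: 1; Mei–Yusuf: 1; Mei–Arjun: 1; Ivy–Nate: 1; Ivy–Miro: 1; Ivy–Tomas: 1; Nate–Miro: 1; Nate–Ana: 1; Nate–Rhea: 1 … (+15 more pairs).
All other pairs contribute 0.
Summing the contributions gives betweenness(Theo) = 29.

29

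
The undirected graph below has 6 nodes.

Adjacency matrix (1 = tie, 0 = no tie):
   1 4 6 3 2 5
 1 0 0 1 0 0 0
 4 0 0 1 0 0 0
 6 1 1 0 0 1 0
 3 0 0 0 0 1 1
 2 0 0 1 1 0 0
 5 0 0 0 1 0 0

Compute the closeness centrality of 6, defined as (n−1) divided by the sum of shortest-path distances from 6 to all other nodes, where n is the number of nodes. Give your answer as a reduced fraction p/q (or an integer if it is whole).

Distances from 6: 1:1, 2:1, 3:2, 4:1, 5:3. Sum = 8.
n = 6, so closeness = 5/8.

5/8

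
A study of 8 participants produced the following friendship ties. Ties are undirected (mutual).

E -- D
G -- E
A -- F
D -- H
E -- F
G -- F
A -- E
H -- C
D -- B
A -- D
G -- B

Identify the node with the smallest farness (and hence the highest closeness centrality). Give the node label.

D

Farness (sum of distances to all others) for each node — A:12, B:13, C:20, D:10, E:11, F:14, G:14, H:14.
The smallest farness is 10, for D, so D has the highest closeness.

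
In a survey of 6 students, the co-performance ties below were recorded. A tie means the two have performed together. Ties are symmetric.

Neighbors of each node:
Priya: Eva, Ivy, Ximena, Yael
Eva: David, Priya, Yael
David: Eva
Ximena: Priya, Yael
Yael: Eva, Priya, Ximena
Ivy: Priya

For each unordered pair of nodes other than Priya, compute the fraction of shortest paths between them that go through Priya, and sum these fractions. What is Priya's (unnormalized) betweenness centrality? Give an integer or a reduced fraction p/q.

Pairs whose geodesics pass through Priya — David–Ximena: 1/2; David–Ivy: 1; Ximena–Ivy: 1; Ximena–Eva: 1/2; Yael–Ivy: 1; Ivy–Eva: 1.
All other pairs contribute 0.
Summing the contributions gives betweenness(Priya) = 5.

5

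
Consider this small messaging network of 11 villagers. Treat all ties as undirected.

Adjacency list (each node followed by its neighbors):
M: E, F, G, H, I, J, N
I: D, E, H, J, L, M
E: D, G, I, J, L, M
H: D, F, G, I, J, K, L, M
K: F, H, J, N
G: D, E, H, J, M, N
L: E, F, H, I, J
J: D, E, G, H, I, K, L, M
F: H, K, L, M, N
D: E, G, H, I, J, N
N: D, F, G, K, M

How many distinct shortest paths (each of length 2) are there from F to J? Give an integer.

The shortest distance is 2. The length-2 paths are: F–L–J; F–M–J; F–H–J; F–K–J.
That gives 4 distinct shortest paths.

4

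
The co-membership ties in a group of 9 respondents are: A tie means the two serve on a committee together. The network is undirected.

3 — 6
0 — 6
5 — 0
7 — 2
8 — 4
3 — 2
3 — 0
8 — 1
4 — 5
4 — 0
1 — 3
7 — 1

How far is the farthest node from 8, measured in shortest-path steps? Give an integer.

3

Distances from 8: 0:2, 1:1, 2:3, 3:2, 4:1, 5:2, 6:3, 7:2.
The largest is 3 (to 2 and 6), so the eccentricity of 8 is 3.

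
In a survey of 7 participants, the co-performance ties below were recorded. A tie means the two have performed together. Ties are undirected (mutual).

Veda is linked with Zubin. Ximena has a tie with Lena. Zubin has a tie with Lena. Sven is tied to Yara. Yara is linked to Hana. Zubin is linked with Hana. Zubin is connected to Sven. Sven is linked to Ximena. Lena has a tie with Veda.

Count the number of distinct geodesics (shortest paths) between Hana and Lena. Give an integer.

The shortest distance is 2, and the only length-2 path is Hana–Zubin–Lena. So there is exactly 1 shortest path.

1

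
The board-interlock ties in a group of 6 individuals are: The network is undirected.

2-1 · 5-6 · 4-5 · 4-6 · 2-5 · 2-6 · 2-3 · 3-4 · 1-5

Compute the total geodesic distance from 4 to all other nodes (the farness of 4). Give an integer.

7

Distances from 4: 1:2, 2:2, 3:1, 5:1, 6:1.
Sum = 2 + 2 + 1 + 1 + 1 = 7.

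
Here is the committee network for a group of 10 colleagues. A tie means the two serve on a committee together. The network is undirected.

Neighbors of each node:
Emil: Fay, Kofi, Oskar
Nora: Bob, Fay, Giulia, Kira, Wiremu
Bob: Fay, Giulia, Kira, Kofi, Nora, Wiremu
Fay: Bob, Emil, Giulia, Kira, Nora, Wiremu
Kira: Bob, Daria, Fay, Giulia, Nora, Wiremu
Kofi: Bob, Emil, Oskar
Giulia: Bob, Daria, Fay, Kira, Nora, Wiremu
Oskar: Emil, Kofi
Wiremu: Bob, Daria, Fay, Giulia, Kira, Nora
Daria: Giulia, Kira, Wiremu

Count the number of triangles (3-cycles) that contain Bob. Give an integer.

Bob's neighbors: Fay, Giulia, Kira, Kofi, Nora, and Wiremu.
Neighbor pairs that are themselves tied: Bob–Fay–Giulia; Bob–Fay–Kira; Bob–Fay–Nora; Bob–Fay–Wiremu; Bob–Giulia–Kira; Bob–Giulia–Nora; Bob–Giulia–Wiremu; Bob–Kira–Nora; Bob–Kira–Wiremu; Bob–Nora–Wiremu. Each forms one triangle with Bob, for 10 in total.

10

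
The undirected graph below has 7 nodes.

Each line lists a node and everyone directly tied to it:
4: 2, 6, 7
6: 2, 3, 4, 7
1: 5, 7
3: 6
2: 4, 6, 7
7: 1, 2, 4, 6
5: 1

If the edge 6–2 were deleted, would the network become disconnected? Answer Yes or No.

Even without that edge, 6 still reaches 2 via 6 – 4 – 2, so the network stays connected. Not a bridge.

No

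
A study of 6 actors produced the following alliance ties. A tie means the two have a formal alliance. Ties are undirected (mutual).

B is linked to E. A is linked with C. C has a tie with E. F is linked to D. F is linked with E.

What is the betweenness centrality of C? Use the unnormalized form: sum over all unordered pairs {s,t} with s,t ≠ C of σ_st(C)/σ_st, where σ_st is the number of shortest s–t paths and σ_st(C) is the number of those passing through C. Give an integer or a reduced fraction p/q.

4

Pairs whose geodesics pass through C — E–A: 1; F–A: 1; B–A: 1; A–D: 1.
All other pairs contribute 0.
Summing the contributions gives betweenness(C) = 4.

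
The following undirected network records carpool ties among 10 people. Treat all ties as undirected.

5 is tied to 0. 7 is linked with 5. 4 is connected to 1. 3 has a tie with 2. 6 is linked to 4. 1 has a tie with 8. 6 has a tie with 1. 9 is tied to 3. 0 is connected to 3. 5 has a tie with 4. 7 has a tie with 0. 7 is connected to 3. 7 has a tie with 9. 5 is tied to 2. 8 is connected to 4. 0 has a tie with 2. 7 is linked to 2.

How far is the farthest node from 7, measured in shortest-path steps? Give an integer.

Distances from 7: 0:1, 1:3, 2:1, 3:1, 4:2, 5:1, 6:3, 8:3, 9:1.
The largest is 3 (to 8, 6, and 1), so the eccentricity of 7 is 3.

3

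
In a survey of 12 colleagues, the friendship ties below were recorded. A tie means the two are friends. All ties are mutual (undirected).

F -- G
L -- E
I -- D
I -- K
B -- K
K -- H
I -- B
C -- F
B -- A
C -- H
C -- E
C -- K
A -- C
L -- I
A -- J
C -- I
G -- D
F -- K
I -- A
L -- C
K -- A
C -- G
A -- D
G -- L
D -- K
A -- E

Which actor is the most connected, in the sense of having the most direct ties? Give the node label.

Degrees — A:7, B:3, C:8, D:4, E:3, F:3, G:4, H:2, I:6, J:1, K:7, L:4.
The maximum is 8, attained only by C.

C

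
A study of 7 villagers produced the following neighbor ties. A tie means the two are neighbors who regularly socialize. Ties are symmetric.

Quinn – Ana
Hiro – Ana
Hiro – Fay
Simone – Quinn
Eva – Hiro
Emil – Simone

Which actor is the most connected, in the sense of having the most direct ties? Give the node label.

Degrees — Ana:2, Emil:1, Eva:1, Fay:1, Hiro:3, Quinn:2, Simone:2.
The maximum is 3, attained only by Hiro.

Hiro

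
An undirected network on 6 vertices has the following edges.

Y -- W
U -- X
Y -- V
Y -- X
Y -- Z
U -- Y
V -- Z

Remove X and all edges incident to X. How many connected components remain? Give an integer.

X's neighbors (U and Y) remain reachable from one another through other ties, so the rest of the network stays in one piece.

1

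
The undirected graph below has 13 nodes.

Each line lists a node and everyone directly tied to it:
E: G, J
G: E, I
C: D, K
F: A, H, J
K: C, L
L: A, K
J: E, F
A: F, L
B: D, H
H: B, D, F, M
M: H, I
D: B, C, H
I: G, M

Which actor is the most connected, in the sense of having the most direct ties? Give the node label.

Degrees — A:2, B:2, C:2, D:3, E:2, F:3, G:2, H:4, I:2, J:2, K:2, L:2, M:2.
The maximum is 4, attained only by H.

H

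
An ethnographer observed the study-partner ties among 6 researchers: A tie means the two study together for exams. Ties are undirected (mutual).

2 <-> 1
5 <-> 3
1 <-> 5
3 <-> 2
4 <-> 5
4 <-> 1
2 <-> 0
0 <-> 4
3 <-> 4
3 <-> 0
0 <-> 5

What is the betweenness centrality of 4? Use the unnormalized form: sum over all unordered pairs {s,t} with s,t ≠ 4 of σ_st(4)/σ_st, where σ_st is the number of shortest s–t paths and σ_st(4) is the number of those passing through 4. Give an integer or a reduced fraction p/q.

2/3

Pairs whose geodesics pass through 4 — 1–3: 1/3; 1–0: 1/3.
All other pairs contribute 0.
Summing the contributions gives betweenness(4) = 2/3.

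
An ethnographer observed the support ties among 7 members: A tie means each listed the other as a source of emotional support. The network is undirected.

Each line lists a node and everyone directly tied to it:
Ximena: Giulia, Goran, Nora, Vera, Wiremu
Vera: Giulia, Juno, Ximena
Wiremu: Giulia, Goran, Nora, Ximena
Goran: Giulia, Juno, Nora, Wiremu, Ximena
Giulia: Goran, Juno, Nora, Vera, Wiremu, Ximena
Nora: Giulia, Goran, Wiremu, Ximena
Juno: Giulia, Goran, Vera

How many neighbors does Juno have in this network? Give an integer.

Juno is directly tied to Giulia, Goran, and Vera. That is 3 neighbors, so the degree of Juno is 3.

3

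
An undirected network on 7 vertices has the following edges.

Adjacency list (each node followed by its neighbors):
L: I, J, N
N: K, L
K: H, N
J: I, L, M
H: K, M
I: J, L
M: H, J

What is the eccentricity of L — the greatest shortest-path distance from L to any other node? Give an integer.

Distances from L: H:3, I:1, J:1, K:2, M:2, N:1.
The largest is 3 (to H), so the eccentricity of L is 3.

3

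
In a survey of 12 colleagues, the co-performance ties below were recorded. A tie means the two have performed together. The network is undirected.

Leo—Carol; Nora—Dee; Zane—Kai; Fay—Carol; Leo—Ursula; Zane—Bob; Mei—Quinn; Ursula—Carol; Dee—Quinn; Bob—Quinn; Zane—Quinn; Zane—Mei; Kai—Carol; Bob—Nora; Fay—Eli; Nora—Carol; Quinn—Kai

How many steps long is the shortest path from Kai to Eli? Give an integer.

3

One shortest route is Kai – Carol – Fay – Eli, which uses 3 edges, and at distance 2 from Kai we only reach {Bob, Dee, Fay, Leo, Mei, Nora, Ursula}, which does not include Eli. So d(Kai,Eli) = 3.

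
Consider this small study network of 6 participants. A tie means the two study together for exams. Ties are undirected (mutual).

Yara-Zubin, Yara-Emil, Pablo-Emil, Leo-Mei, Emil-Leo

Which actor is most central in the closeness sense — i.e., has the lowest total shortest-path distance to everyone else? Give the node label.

Farness (sum of distances to all others) for each node — Emil:7, Leo:9, Mei:13, Pablo:11, Yara:9, Zubin:13.
The smallest farness is 7, for Emil, so Emil has the highest closeness.

Emil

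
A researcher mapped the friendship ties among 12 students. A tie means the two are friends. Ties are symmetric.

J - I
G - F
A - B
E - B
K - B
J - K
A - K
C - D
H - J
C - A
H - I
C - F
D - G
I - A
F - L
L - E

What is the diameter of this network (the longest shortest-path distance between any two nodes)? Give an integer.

5

Eccentricity of each node (its greatest distance to any other): A:3, B:4, C:3, D:4, E:4, F:4, G:5, H:5, I:4, J:5, K:4, L:5.
The maximum eccentricity is 5, realized for instance by the pair L–H via L – E – B – K – J – H. So the diameter is 5.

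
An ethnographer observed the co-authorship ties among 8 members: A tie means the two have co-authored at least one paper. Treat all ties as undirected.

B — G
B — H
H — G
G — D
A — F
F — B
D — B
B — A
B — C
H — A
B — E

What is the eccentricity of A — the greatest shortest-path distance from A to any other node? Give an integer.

Distances from A: B:1, C:2, D:2, E:2, F:1, G:2, H:1.
The largest is 2 (to G, D, E, and C), so the eccentricity of A is 2.

2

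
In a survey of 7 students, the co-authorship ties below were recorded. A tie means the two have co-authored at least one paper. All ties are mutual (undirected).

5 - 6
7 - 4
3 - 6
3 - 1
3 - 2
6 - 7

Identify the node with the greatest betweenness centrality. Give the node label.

Unnormalized betweenness of each node: 1:0, 2:0, 3:9, 4:0, 5:0, 6:11, 7:5.
6 has the largest value, 11, making it the main broker — the node through which the most shortest paths run.

6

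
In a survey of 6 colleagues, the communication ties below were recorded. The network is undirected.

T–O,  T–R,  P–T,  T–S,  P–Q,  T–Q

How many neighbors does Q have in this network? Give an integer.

Q is directly tied to P and T. That is 2 neighbors, so the degree of Q is 2.

2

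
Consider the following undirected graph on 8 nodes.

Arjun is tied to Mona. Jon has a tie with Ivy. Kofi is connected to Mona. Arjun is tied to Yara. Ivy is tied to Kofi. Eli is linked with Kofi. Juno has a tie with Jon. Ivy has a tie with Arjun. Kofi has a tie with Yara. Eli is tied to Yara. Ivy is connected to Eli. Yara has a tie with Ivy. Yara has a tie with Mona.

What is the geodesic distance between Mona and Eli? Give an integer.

2

One shortest route is Mona – Yara – Eli, which uses 2 edges, and Mona and Eli are not directly tied, so nothing shorter exists. So d(Mona,Eli) = 2.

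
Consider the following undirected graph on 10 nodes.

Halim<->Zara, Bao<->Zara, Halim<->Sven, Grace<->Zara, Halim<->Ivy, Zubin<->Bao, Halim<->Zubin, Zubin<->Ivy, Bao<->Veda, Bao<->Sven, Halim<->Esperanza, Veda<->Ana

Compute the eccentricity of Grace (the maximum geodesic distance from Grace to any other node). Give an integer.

Distances from Grace: Ana:4, Bao:2, Esperanza:3, Halim:2, Ivy:3, Sven:3, Veda:3, Zara:1, Zubin:3.
The largest is 4 (to Ana), so the eccentricity of Grace is 4.

4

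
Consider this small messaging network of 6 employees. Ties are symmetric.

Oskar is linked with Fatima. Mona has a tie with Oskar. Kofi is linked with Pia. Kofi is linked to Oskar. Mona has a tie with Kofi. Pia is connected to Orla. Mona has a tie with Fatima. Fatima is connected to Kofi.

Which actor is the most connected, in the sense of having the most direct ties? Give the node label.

Degrees — Fatima:3, Kofi:4, Mona:3, Orla:1, Oskar:3, Pia:2.
The maximum is 4, attained only by Kofi.

Kofi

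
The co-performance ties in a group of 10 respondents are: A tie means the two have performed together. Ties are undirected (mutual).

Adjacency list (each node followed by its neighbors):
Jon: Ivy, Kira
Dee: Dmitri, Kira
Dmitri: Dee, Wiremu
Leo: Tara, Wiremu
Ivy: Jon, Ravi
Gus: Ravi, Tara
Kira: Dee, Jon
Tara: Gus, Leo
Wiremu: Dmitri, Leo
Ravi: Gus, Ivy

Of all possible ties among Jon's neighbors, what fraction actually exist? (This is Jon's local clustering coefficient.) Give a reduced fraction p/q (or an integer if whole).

0

Jon's neighbors: Ivy and Kira (k = 2).
Possible neighbor pairs: C(2,2) = 1. Edges among them: none → e = 0.
Clustering(Jon) = 0/1.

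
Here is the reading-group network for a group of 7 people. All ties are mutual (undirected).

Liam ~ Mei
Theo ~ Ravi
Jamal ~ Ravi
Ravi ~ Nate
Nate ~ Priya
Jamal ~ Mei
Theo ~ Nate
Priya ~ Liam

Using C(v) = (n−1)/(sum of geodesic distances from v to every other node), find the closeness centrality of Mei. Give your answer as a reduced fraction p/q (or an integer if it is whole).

Distances from Mei: Jamal:1, Liam:1, Nate:3, Priya:2, Ravi:2, Theo:3. Sum = 12.
n = 7, so closeness = 6/12 = 1/2.

1/2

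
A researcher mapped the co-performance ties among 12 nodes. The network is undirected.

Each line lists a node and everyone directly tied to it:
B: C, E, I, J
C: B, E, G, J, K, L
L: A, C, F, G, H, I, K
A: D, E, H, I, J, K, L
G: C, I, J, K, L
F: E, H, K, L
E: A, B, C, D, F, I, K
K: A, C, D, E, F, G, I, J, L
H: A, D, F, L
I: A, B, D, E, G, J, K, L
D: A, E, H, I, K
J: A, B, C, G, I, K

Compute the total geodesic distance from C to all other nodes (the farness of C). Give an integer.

16

Distances from C: A:2, B:1, D:2, E:1, F:2, G:1, H:2, I:2, J:1, K:1, L:1.
Sum = 2 + 1 + 2 + 1 + 2 + 1 + 2 + 2 + 1 + 1 + 1 = 16.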